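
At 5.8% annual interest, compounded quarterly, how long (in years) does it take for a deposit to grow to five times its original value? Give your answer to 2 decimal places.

27.95 years

(1 + 0.0145)^(4t) = 5.
4t = ln 5 / ln(1 + 0.0145) ≈ 1.6094/0.0143959 ≈ 111.7985.
t ≈ 27.9496.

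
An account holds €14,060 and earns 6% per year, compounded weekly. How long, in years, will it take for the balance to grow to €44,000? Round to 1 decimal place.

19.0 years

We need (1 + 0.00115385)^(52t) = 3.1294, so 52t = ln 3.1294 / ln 1.001154 ≈ 989.3120.
t ≈ 989.3120/52 = 19.0252 years.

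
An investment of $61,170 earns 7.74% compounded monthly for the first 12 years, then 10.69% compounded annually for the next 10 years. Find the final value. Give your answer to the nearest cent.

$426,284.71

Phase 1: 61,170·(1 + 0.00645)^144 ≈ 154,388.8332.
Phase 2: 154,388.8332·(1 + 0.1069)^10 ≈ 426,284.7139.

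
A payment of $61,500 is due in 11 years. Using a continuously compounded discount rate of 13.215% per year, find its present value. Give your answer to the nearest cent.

P = A·e^(−rt) = 61,500·e^(−1.45365).
e^(−1.45365) ≈ 0.23371566717, so P ≈ 14,373.5135.

$14,373.51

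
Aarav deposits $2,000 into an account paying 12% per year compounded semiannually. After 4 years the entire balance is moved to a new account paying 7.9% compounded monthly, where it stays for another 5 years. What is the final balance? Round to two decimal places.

Phase 1: 2,000·(1 + 0.06)^8 ≈ 3,187.6961.
Phase 2: 3,187.6961·(1 + 0.079/12)^60 ≈ 4,725.6443.

$4,725.64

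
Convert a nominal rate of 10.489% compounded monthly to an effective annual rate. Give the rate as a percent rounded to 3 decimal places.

EAR = (1 + 10.489%/12)^12 − 1 = (1 + 0.00874083)^12 − 1.
(1 + 0.00874083)^12 ≈ 1.110082, so EAR ≈ 11.00824%.

11.008%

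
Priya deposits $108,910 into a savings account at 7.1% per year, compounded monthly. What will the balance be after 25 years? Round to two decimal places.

Growth factor = (1 + 0.071/12)^300 ≈ 5.86950075106.
A ≈ 108,910 × 5.86950075106 ≈ 639,247.3268.

$639,247.33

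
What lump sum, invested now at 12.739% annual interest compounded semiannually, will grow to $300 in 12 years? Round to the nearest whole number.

Growth factor = (1 + 0.063695)^24 ≈ 4.40160258.
P = 300/4.40160258 ≈ 68.1570.

$68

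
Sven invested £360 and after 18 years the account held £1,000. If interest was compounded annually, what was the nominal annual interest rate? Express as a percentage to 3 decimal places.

5.840%

(1 + r)^18 = 1,000/360 = 2.77778.
1 + r = 2.77778^(1/18) ≈ 1.0584, so r ≈ 0.0584001.
r ≈ 5.84001%.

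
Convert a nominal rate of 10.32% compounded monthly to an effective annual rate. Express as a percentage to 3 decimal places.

10.822%

One year is 12 periods at 0.0086 each: (1 + 0.0086)^12 ≈ 1.108224.
EAR = 1.108224 − 1 ≈ 10.82240%.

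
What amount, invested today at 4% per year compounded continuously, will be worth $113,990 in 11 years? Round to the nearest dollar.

P = A·e^(−rt) = 113,990·e^(−0.44).
e^(−0.44) ≈ 0.644036421083, so P ≈ 73,413.7116.

$73,414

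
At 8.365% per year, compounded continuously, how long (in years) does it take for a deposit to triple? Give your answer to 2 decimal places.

e^(0.08365t) = 3, so 0.08365t = ln 3 ≈ 1.0986.
t ≈ 1.0986/0.08365 ≈ 13.1334.

13.13 years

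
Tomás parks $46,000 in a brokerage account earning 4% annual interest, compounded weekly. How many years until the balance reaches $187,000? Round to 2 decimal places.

We need (1 + 0.000769231)^(52t) = 4.0652, so 52t = ln 4.0652 / ln 1.000769 ≈ 1823.9085.
t ≈ 1823.9085/52 = 35.0752 years.

35.08 years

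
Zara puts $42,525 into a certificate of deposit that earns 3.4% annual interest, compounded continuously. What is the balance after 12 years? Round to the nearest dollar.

A = P·e^(rt) = 42,525·e^(0.034·12) = 42,525·e^0.408.
e^0.408 ≈ 1.5038071612, so A ≈ 63,949.3995.

$63,949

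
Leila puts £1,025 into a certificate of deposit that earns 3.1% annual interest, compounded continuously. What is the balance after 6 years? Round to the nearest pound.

£1,235

A = P·e^(rt) = 1,025·e^(0.031·6) = 1,025·e^0.186.
e^0.186 ≈ 1.20442226, so A ≈ 1,234.5328.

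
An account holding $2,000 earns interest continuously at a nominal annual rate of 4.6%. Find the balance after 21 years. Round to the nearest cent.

$5,254.83

A = P·e^(rt) = 2,000·e^(0.046·21) = 2,000·e^0.966.
e^0.966 ≈ 2.627413757, so A ≈ 5,254.8275.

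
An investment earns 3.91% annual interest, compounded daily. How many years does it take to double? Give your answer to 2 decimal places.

(1 + 0.000107123)^(365t) = 2.
365t = ln 2 / ln(1 + 0.000107123) ≈ 0.69315/0.000107118 ≈ 6470.9021.
t ≈ 17.7285.

17.73 years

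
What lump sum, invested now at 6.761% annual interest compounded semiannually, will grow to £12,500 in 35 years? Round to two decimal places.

£1,219.57

Growth factor = (1 + 0.033805)^70 ≈ 10.249530714.
P = 12,500/10.249530714 ≈ 1,219.5680.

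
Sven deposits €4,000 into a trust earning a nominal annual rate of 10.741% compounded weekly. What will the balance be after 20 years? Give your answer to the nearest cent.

€34,201.82

Periodic rate = 10.741%/52 = 0.00206558; periods = 52·20 = 1040.
A = 4,000·(1 + 0.10741/52)^1040 ≈ 4,000·8.5504542849 ≈ 34,201.8171.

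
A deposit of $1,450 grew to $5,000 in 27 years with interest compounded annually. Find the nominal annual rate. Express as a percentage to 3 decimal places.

4.691%

(1 + r)^27 = 5,000/1,450 = 3.44828.
1 + r = 3.44828^(1/27) ≈ 1.046914, so r ≈ 0.0469144.
r ≈ 4.69144%.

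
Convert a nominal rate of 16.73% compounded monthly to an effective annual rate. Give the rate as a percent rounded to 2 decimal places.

18.07%

One year is 12 periods at 0.0139417 each: (1 + 0.0139417)^12 ≈ 1.180744.
EAR = 1.180744 − 1 ≈ 18.07437%.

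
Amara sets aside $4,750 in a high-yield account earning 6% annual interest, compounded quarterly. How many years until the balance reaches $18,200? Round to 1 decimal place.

We need (1 + 0.015)^(4t) = 3.8316, so 4t = ln 3.8316 / ln 1.015 ≈ 90.2218.
t ≈ 90.2218/4 = 22.5554 years.

22.6 years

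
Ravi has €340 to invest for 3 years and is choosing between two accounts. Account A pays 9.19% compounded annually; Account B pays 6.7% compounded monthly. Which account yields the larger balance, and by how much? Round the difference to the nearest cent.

A: (1 + 0.0919)^3 ≈ 1.30181298, so 340 × 1.30181298 ≈ 442.6164.
B: (1 + 0.067/12)^36 ≈ 1.22194146, so 340 × 1.22194146 ≈ 415.4601.
Difference ≈ 27.1563 in favor of A.

Account A, by €27.16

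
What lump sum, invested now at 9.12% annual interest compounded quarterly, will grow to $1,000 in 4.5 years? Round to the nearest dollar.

$666

Growth factor = (1 + 0.0228)^18 ≈ 1.50048946.
P = 1,000/1.50048946 ≈ 666.4492.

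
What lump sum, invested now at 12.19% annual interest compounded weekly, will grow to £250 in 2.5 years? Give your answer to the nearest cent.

£184.39

Periodic rate = 12.19%/52 = 0.00234423; 130 periods.
P = 250/(1 + 0.1219/52)^130 ≈ 250/1.35580226 ≈ 184.3927.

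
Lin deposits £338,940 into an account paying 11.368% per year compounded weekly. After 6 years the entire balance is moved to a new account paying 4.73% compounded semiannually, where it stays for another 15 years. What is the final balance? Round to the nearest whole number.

£1,350,728

After 6 years at 11.368%: 338,940 × 1.976515644403 ≈ 669,920.2125.
Then 15 years at 4.73%: 669,920.2125 × 2.016251590895 ≈ 1,350,727.6943.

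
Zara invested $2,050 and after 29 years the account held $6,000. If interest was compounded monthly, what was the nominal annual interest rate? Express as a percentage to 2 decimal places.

(1 + r/12)^348 = 6,000/2,050 = 2.92683.
1 + r/12 = 2.92683^(1/348) ≈ 1.003091, so r/12 ≈ 0.00309074.
r ≈ 12·0.00309074 = 3.70889%.

3.71%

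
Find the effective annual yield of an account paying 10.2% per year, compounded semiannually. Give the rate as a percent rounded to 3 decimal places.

10.460%

EAR = (1 + 10.2%/2)^2 − 1 = (1 + 0.051)^2 − 1.
(1 + 0.051)^2 ≈ 1.104601, so EAR ≈ 10.46010%.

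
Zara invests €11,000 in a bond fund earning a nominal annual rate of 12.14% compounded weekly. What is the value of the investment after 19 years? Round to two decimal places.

Growth factor = (1 + 0.1214/52)^988 ≈ 10.0132745871.
A ≈ 11,000 × 10.0132745871 ≈ 110,146.0205.

€110,146.02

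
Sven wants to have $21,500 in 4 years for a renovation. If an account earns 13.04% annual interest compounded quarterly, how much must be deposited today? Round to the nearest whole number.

Periodic rate = 13.04%/4 = 0.0326; 16 periods.
P = 21,500/(1 + 0.0326)^16 ≈ 21,500/1.6707594698 ≈ 12,868.3993.

$12,868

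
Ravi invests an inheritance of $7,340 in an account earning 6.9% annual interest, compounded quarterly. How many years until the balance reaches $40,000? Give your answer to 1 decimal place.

24.8 years

We need (1 + 0.01725)^(4t) = 5.4496, so 4t = ln 5.4496 / ln 1.01725 ≈ 99.1376.
t ≈ 99.1376/4 = 24.7844 years.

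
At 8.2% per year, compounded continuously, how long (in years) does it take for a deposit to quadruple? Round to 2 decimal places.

e^(0.082t) = 4, so 0.082t = ln 4 ≈ 1.3863.
t ≈ 1.3863/0.082 ≈ 16.9060.

16.91 years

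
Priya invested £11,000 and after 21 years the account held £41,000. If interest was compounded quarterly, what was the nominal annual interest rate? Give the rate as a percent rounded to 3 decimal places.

(1 + r/4)^84 = 41,000/11,000 = 3.72727.
1 + r/4 = 3.72727^(1/84) ≈ 1.015786, so r/4 ≈ 0.0157861.
r ≈ 4·0.0157861 = 6.31445%.

6.314%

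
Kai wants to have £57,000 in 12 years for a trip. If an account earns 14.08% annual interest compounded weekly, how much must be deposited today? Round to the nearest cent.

£10,545.87

Growth factor = (1 + 0.1408/52)^624 ≈ 5.4049579019.
P = 57,000/5.4049579019 ≈ 10,545.8731.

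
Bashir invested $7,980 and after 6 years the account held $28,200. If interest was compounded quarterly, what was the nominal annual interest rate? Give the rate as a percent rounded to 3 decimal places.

(1 + r/4)^24 = 28,200/7,980 = 3.53383.
1 + r/4 = 3.53383^(1/24) ≈ 1.054007, so r/4 ≈ 0.0540072.
r ≈ 4·0.0540072 = 21.60289%.

21.603%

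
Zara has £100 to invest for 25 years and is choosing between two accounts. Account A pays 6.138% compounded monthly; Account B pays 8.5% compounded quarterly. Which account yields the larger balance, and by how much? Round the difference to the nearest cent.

Account B, by £356.77

A: (1 + 0.005115)^300 ≈ 4.62089703, so 100 × 4.62089703 ≈ 462.0897.
B: (1 + 0.02125)^100 ≈ 8.18854904, so 100 × 8.18854904 ≈ 818.8549.
Difference ≈ 356.7652 in favor of B.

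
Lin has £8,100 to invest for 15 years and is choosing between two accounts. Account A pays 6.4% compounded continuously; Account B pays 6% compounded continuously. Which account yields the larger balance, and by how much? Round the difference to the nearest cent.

Account A, by £1,231.96

Account A growth factor: e^(0.064·15) = e^0.96 ≈ 2.6116964734; balance ≈ 21,154.7414.
Account B growth factor: e^(0.06·15) = e^0.9 ≈ 2.4596031112; balance ≈ 19,922.7852.
Account A is larger by 1,231.9562.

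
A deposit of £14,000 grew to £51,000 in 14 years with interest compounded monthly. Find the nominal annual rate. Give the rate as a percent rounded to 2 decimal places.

9.27%

The 168-period growth factor is 51,000/14,000 = 3.64286.
r/12 = 3.64286^(1/168) − 1 ≈ 0.00772473, so r ≈ 12·0.00772473 = 9.26968%.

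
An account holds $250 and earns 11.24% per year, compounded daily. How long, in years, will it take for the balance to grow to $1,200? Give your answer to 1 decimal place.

(1 + 0.000307945)^(365t) = 1,200/250 = 4.8.
365t·ln(1 + 0.000307945) = ln(4.8); 365t = 1.5686/0.000307898 ≈ 5094.5993.
t ≈ 13.9578 years.

14.0 years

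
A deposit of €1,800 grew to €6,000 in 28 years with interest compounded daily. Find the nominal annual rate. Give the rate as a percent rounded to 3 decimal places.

(1 + r/365)^10220 = 6,000/1,800 = 3.33333.
1 + r/365 = 3.33333^(1/10220) ≈ 1.000118, so r/365 ≈ 0.000117812.
r ≈ 365·0.000117812 = 4.30016%.

4.300%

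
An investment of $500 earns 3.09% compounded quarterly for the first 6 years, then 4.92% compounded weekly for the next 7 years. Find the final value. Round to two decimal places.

$848.55

Phase 1: 500·(1 + 0.007725)^24 ≈ 601.4213.
Phase 2: 601.4213·(1 + 0.0492/52)^364 ≈ 848.5532.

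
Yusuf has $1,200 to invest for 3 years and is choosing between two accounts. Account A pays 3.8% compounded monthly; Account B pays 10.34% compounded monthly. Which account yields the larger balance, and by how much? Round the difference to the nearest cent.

Account A growth factor: (1 + 0.038/12)^36 ≈ 1.120550273; balance ≈ 1,344.6603.
Account B growth factor: (1 + 0.1034/12)^36 ≈ 1.361886925; balance ≈ 1,634.2643.
Account B is larger by 289.6040.

Account B, by $289.60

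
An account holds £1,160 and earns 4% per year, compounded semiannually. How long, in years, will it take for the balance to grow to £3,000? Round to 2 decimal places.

23.99 years

(1 + 0.02)^(2t) = 3,000/1,160 = 2.5862.
2t·ln(1 + 0.02) = ln(2.5862); 2t = 0.95019/0.0198026 ≈ 47.9831.
t ≈ 23.9916 years.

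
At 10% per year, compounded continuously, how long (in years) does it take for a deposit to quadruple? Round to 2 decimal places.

e^(0.1t) = 4, so 0.1t = ln 4 ≈ 1.3863.
t ≈ 1.3863/0.1 ≈ 13.8629.

13.86 years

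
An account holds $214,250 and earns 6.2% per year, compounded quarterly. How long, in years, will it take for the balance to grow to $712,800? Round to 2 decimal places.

We need (1 + 0.0155)^(4t) = 3.327, so 4t = ln 3.327 / ln 1.0155 ≈ 78.1516.
t ≈ 78.1516/4 = 19.5379 years.

19.54 years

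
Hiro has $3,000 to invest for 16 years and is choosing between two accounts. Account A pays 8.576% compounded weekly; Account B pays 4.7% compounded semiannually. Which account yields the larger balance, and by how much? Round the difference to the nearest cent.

A: (1 + 0.08576/52)^832 ≈ 3.9394051639, so 3,000 × 3.9394051639 ≈ 11,818.2155.
B: (1 + 0.0235)^32 ≈ 2.102863602, so 3,000 × 2.102863602 ≈ 6,308.5908.
Difference ≈ 5,509.6247 in favor of A.

Account A, by $5,509.62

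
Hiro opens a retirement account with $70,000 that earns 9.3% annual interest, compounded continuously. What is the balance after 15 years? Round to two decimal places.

A = P·e^(rt) = 70,000·e^(0.093·15) = 70,000·e^1.395.
e^1.395 ≈ 4.03497457263, so A ≈ 282,448.2201.

$282,448.22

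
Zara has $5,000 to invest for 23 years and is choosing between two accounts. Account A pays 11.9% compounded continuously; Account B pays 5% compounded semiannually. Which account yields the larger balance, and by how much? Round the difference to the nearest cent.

Account A, by $61,633.71

Account A growth factor: e^(0.119·23) = e^2.737 ≈ 15.440593763; balance ≈ 77,202.9688.
Account B growth factor: (1 + 0.025)^46 ≈ 3.1138508609; balance ≈ 15,569.2543.
Account A is larger by 61,633.7145.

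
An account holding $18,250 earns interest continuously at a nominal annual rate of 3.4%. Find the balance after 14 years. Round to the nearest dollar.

$29,376

A = P·e^(rt) = 18,250·e^(0.034·14) = 18,250·e^0.476.
e^0.476 ≈ 1.609623016, so A ≈ 29,375.6200.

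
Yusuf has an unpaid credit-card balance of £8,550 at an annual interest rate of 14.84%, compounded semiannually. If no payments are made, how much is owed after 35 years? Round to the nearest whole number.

£1,282,114

Growth factor = (1 + 0.0742)^70 ≈ 149.9547968348.
A ≈ 8,550 × 149.9547968348 ≈ 1,282,113.5129.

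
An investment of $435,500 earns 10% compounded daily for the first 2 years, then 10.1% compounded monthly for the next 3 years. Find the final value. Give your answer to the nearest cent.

$719,243.09

Phase 1: 435,500·(1 + 0.1/365)^730 ≈ 531,906.3309.
Phase 2: 531,906.3309·(1 + 0.101/12)^36 ≈ 719,243.0856.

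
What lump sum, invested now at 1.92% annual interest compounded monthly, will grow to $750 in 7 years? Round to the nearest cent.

Periodic rate = 1.92%/12 = 0.0016; 84 periods.
P = 750/(1 + 0.0016)^84 ≈ 750/1.14372742 ≈ 655.7507.

$655.75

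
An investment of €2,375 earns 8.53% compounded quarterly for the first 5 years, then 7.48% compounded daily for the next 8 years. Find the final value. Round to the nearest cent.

€6,588.67

After 5 years at 8.53%: 2,375 × 1.525033044 ≈ 3,621.9535.
Then 8 years at 7.48%: 3,621.9535 × 1.819094215 ≈ 6,588.6746.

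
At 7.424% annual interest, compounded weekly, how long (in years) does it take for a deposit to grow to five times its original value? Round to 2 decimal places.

(1 + 0.00142769)^(52t) = 5.
52t = ln 5 / ln(1 + 0.00142769) ≈ 1.6094/0.00142667 ≈ 1128.1048.
t ≈ 21.6943.

21.69 years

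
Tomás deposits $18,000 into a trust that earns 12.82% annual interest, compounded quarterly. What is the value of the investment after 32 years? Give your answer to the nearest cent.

Growth factor = (1 + 0.03205)^128 ≈ 56.71454955706.
A ≈ 18,000 × 56.71454955706 ≈ 1,020,861.8920.

$1,020,861.89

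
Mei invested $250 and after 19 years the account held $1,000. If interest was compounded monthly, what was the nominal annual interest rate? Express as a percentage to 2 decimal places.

7.32%

(1 + r/12)^228 = 1,000/250 = 4.
1 + r/12 = 4^(1/228) ≈ 1.006099, so r/12 ≈ 0.00609876.
r ≈ 12·0.00609876 = 7.31851%.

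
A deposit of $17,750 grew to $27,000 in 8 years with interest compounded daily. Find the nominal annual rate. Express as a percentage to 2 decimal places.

(1 + r/365)^2920 = 27,000/17,750 = 1.52113.
1 + r/365 = 1.52113^(1/2920) ≈ 1.000144, so r/365 ≈ 0.000143658.
r ≈ 365·0.000143658 = 5.24352%.

5.24%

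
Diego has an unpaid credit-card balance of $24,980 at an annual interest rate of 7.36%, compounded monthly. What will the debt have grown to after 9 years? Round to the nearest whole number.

Periodic rate = 7.36%/12 = 0.00613333; periods = 12·9 = 108.
A = 24,980·(1 + 0.0736/12)^108 ≈ 24,980·1.9355217105 ≈ 48,349.3323.

$48,349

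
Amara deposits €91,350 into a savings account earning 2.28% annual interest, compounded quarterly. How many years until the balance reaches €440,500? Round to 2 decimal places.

69.20 years

(1 + 0.0057)^(4t) = 440,500/91,350 = 4.8221.
4t·ln(1 + 0.0057) = ln(4.8221); 4t = 1.5732/0.00568382 ≈ 276.7880.
t ≈ 69.1970 years.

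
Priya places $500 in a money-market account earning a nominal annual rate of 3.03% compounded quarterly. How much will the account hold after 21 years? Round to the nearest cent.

$942.48

Growth factor = (1 + 0.007575)^84 ≈ 1.88495155.
A ≈ 500 × 1.88495155 ≈ 942.4758.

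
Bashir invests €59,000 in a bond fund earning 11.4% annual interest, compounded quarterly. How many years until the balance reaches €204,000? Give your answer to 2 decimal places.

11.04 years

We need (1 + 0.0285)^(4t) = 3.4576, so 4t = ln 3.4576 / ln 1.0285 ≈ 44.1466.
t ≈ 44.1466/4 = 11.0366 years.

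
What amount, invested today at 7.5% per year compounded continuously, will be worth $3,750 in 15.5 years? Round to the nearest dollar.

$1,173

P = A·e^(−rt) = 3,750·e^(−1.1625).
e^(−1.1625) ≈ 0.3127034443, so P ≈ 1,172.6379.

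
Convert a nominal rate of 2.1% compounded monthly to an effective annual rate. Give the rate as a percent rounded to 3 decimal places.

EAR = (1 + 2.1%/12)^12 − 1 = (1 + 0.00175)^12 − 1.
(1 + 0.00175)^12 ≈ 1.021203, so EAR ≈ 2.12033%.

2.120%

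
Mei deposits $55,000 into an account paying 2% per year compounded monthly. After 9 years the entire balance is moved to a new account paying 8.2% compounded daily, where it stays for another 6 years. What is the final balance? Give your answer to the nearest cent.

After 9 years at 2%: 55,000 × 1.19703799324 ≈ 65,837.0896.
Then 6 years at 8.2%: 65,837.0896 × 1.63549374345 ≈ 107,676.1482.

$107,676.15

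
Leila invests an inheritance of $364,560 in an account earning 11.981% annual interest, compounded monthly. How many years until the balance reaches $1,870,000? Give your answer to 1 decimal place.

13.7 years

We need (1 + 0.00998417)^(12t) = 5.1295, so 12t = ln 5.1295 / ln 1.009984 ≈ 164.5757.
t ≈ 164.5757/12 = 13.7146 years.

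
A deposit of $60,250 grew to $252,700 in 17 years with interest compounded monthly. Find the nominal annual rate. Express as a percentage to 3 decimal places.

(1 + r/12)^204 = 252,700/60,250 = 4.19419.
1 + r/12 = 4.19419^(1/204) ≈ 1.007053, so r/12 ≈ 0.0070527.
r ≈ 12·0.0070527 = 8.46324%.

8.463%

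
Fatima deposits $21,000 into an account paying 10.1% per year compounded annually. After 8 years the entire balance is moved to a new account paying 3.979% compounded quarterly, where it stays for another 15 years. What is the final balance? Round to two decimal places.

$82,119.40

Phase 1: 21,000·(1 + 0.101)^8 ≈ 45,343.7931.
Phase 2: 45,343.7931·(1 + 0.0099475)^60 ≈ 82,119.3977.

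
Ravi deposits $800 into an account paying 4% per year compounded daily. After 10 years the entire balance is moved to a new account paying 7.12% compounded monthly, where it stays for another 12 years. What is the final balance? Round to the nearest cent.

$2,797.45

Phase 1: 800·(1 + 0.04/365)^3650 ≈ 1,193.4336.
Phase 2: 1,193.4336·(1 + 0.0712/12)^144 ≈ 2,797.4542.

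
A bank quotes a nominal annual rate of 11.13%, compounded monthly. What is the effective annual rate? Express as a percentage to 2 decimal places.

11.72%

One year is 12 periods at 0.009275 each: (1 + 0.009275)^12 ≈ 1.117157.
EAR = 1.117157 − 1 ≈ 11.71569%.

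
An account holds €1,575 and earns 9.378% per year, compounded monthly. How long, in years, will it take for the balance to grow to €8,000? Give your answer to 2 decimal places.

17.40 years

We need (1 + 0.007815)^(12t) = 5.0794, so 12t = ln 5.0794 / ln 1.007815 ≈ 208.7688.
t ≈ 208.7688/12 = 17.3974 years.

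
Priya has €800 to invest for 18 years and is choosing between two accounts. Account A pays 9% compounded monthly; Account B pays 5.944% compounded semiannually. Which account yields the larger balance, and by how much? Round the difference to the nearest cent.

Account A, by €1,722.07

A: (1 + 0.0075)^216 ≈ 5.022637555, so 800 × 5.022637555 ≈ 4,018.1100.
B: (1 + 0.02972)^36 ≈ 2.870049114, so 800 × 2.870049114 ≈ 2,296.0393.
Difference ≈ 1,722.0708 in favor of A.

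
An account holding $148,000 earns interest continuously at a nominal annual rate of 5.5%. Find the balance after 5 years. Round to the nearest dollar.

$194,847

A = P·e^(rt) = 148,000·e^(0.055·5) = 148,000·e^0.275.
e^0.275 ≈ 1.31653067487, so A ≈ 194,846.5399.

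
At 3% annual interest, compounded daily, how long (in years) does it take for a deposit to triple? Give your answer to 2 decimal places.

(1 + 0.0000821918)^(365t) = 3.
365t = ln 3 / ln(1 + 0.0000821918) ≈ 1.0986/8.21884e-05 ≈ 13366.9988.
t ≈ 36.6219.

36.62 years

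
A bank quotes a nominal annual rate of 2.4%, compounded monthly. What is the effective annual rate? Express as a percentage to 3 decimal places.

One year is 12 periods at 0.002 each: (1 + 0.002)^12 ≈ 1.024266.
EAR = 1.024266 − 1 ≈ 2.42658%.

2.427%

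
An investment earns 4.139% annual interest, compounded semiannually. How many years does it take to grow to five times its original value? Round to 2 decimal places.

(1 + 0.020695)^(2t) = 5.
2t = ln 5 / ln(1 + 0.020695) ≈ 1.6094/0.0204838 ≈ 78.5714.
t ≈ 39.2857.

39.29 years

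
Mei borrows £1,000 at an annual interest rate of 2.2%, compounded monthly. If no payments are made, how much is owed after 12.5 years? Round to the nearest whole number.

Growth factor = (1 + 0.022/12)^150 ≈ 1.316199246.
A ≈ 1,000 × 1.316199246 ≈ 1,316.1992.

£1,316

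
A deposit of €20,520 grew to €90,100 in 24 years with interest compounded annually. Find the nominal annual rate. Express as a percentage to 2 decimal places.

6.36%

(1 + r)^24 = 90,100/20,520 = 4.39084.
1 + r = 4.39084^(1/24) ≈ 1.063586, so r ≈ 0.0635865.
r ≈ 6.35865%.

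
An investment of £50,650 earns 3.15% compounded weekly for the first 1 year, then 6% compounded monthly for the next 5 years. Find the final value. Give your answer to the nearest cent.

£70,504.90

After 1 years at 3.15%: 50,650 × 1.0319915334 ≈ 52,270.3712.
Then 5 years at 6%: 52,270.3712 × 1.3488501525 ≈ 70,504.8981.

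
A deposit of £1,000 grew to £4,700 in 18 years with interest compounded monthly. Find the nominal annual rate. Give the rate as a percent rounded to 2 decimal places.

The 216-period growth factor is 4,700/1,000 = 4.7.
r/12 = 4.7^(1/216) − 1 ≈ 0.00719037, so r ≈ 12·0.00719037 = 8.62844%.

8.63%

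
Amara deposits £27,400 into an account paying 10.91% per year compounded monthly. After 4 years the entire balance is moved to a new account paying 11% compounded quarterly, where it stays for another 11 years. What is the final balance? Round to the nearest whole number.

After 4 years at 10.91%: 27,400 × 1.54407981046 ≈ 42,307.7868.
Then 11 years at 11%: 42,307.7868 × 3.29913847129 ≈ 139,579.2471.

£139,579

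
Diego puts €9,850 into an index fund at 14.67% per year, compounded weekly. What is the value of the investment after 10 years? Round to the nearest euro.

Growth factor = (1 + 0.1467/52)^520 ≈ 4.3272600869.
A ≈ 9,850 × 4.3272600869 ≈ 42,623.5119.

€42,624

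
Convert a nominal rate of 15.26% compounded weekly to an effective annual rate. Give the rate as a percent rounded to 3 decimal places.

16.460%

EAR = (1 + 15.26%/52)^52 − 1 = (1 + 0.00293462)^52 − 1.
(1 + 0.00293462)^52 ≈ 1.164599, so EAR ≈ 16.45987%.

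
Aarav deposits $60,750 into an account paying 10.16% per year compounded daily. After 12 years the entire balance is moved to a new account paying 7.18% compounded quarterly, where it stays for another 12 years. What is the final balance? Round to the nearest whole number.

$482,874

Phase 1: 60,750·(1 + 0.1016/365)^4380 ≈ 205,572.2241.
Phase 2: 205,572.2241·(1 + 0.01795)^48 ≈ 482,874.0609.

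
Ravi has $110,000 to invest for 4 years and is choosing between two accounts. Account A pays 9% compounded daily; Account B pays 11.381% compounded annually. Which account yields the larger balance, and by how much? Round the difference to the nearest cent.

Account A growth factor: (1 + 0.09/365)^1460 ≈ 1.43326581016; balance ≈ 157,659.2391.
Account B growth factor: (1 + 0.11381)^4 ≈ 1.53902066393; balance ≈ 169,292.2730.
Account B is larger by 11,633.0339.

Account B, by $11,633.03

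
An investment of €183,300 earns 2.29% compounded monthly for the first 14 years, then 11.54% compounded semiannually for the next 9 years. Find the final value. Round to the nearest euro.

€693,090

Phase 1: 183,300·(1 + 0.0229/12)^168 ≈ 252,501.8657.
Phase 2: 252,501.8657·(1 + 0.0577)^18 ≈ 693,090.0590.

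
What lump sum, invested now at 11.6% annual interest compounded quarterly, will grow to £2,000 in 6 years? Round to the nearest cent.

Growth factor = (1 + 0.029)^24 ≈ 1.985953129.
P = 2,000/1.985953129 ≈ 1,007.0731.

£1,007.07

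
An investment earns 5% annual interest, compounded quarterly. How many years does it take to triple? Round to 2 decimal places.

(1 + 0.0125)^(4t) = 3.
4t = ln 3 / ln(1 + 0.0125) ≈ 1.0986/0.0124225 ≈ 88.4372.
t ≈ 22.1093.

22.11 years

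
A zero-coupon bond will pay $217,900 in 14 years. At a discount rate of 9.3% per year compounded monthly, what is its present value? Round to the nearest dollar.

Periodic rate = 9.3%/12 = 0.00775; 168 periods.
P = 217,900/(1 + 0.00775)^168 ≈ 217,900/3.65823454595 ≈ 59,564.2508.

$59,564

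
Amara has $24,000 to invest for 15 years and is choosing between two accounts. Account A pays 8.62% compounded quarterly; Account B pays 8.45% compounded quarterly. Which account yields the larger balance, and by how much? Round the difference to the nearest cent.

Account A growth factor: (1 + 0.02155)^60 ≈ 3.5939968152; balance ≈ 86,255.9236.
Account B growth factor: (1 + 0.021125)^60 ≈ 3.5053754768; balance ≈ 84,129.0114.
Account A is larger by 2,126.9121.

Account A, by $2,126.91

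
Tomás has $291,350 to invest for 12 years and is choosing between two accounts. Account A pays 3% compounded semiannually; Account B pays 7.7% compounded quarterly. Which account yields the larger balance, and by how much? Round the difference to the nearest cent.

Account B, by $311,109.16

Account A growth factor: (1 + 0.015)^24 ≈ 1.42950281193; balance ≈ 416,485.6443.
Account B growth factor: (1 + 0.01925)^48 ≈ 2.4973221316; balance ≈ 727,594.8030.
Account B is larger by 311,109.1588.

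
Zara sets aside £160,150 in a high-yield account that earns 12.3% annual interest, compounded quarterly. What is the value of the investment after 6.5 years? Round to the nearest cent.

Growth factor = (1 + 0.03075)^26 ≈ 2.19779373122.
A ≈ 160,150 × 2.19779373122 ≈ 351,976.6661.

£351,976.67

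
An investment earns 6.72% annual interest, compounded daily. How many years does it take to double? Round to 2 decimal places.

10.32 years

(1 + 0.00018411)^(365t) = 2.
365t = ln 2 / ln(1 + 0.00018411) ≈ 0.69315/0.000184093 ≈ 3765.2085.
t ≈ 10.3156.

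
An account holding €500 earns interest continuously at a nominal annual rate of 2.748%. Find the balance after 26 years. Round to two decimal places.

€1,021.56

A = P·e^(rt) = 500·e^(0.02748·26) = 500·e^0.71448.
e^0.71448 ≈ 2.043123982, so A ≈ 1,021.5620.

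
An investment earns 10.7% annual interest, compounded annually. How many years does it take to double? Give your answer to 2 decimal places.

6.82 years

(1 + 0.107)^t = 2.
t = ln 2 / ln(1 + 0.107) ≈ 0.69315/0.101654 ≈ 6.8187.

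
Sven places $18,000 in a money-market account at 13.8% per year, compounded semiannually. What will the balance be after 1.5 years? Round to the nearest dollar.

$21,989

Growth factor = (1 + 0.069)^3 ≈ 1.221611509.
A ≈ 18,000 × 1.221611509 ≈ 21,989.0072.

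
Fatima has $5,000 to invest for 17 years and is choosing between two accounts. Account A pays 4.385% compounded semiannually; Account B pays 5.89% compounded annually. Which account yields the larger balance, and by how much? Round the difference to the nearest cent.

Account B, by $2,775.88

A: (1 + 0.021925)^34 ≈ 2.0904837978, so 5,000 × 2.0904837978 ≈ 10,452.4190.
B: (1 + 0.0589)^17 ≈ 2.645660548, so 5,000 × 2.645660548 ≈ 13,228.3027.
Difference ≈ 2,775.8838 in favor of B.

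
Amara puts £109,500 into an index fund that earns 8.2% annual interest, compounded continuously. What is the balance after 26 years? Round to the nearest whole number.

A = P·e^(rt) = 109,500·e^(0.082·26) = 109,500·e^2.132.
e^2.132 ≈ 8.43171338602, so A ≈ 923,272.6158.

£923,273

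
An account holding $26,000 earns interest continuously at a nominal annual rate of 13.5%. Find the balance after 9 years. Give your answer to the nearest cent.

$87,627.65

A = P·e^(rt) = 26,000·e^(0.135·9) = 26,000·e^1.215.
e^1.215 ≈ 3.3702940643, so A ≈ 87,627.6457.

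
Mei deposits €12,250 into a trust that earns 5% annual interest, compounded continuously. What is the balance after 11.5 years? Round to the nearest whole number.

€21,770

A = P·e^(rt) = 12,250·e^(0.05·11.5) = 12,250·e^0.575.
e^0.575 ≈ 1.7771305269, so A ≈ 21,769.8490.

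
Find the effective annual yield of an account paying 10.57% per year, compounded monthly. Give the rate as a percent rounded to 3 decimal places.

EAR = (1 + 10.57%/12)^12 − 1 = (1 + 0.00880833)^12 − 1.
(1 + 0.00880833)^12 ≈ 1.110974, so EAR ≈ 11.09741%.

11.097%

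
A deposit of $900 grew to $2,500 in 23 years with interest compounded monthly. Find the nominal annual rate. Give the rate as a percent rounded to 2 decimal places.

(1 + r/12)^276 = 2,500/900 = 2.77778.
1 + r/12 = 2.77778^(1/276) ≈ 1.003708, so r/12 ≈ 0.00370849.
r ≈ 12·0.00370849 = 4.45019%.

4.45%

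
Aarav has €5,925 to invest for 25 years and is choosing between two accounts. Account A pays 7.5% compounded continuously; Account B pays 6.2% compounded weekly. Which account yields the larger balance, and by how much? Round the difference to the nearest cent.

A: e^(0.075·25) = e^1.875 ≈ 6.5208191203, so 5,925 × 6.5208191203 ≈ 38,635.8533.
B: (1 + 0.062/52)^1300 ≈ 4.707122068, so 5,925 × 4.707122068 ≈ 27,889.6983.
Difference ≈ 10,746.1550 in favor of A.

Account A, by €10,746.16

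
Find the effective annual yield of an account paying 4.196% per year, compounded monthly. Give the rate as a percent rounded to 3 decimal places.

EAR = (1 + 4.196%/12)^12 − 1 = (1 + 0.00349667)^12 − 1.
(1 + 0.00349667)^12 ≈ 1.042776, so EAR ≈ 4.27764%.

4.278%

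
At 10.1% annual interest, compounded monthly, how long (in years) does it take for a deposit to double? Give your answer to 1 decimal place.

(1 + 0.00841667)^(12t) = 2.
12t = ln 2 / ln(1 + 0.00841667) ≈ 0.69315/0.00838144 ≈ 82.7002.
t ≈ 6.8917.

6.9 years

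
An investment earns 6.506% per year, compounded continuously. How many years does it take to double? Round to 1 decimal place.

e^(0.06506t) = 2, so 0.06506t = ln 2 ≈ 0.69315.
t ≈ 0.69315/0.06506 ≈ 10.6540.

10.7 years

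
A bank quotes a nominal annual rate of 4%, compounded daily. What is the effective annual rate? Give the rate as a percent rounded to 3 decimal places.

4.081%

EAR = (1 + 4%/365)^365 − 1 = (1 + 0.000109589)^365 − 1.
(1 + 0.000109589)^365 ≈ 1.040808, so EAR ≈ 4.08085%.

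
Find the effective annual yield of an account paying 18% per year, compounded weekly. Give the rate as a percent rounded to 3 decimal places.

One year is 52 periods at 0.00346154 each: (1 + 0.00346154)^52 ≈ 1.196845.
EAR = 1.196845 − 1 ≈ 19.68453%.

19.685%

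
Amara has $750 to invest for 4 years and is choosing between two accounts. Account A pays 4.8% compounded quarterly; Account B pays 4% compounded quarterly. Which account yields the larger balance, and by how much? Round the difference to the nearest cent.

Account A, by $28.28

Account A growth factor: (1 + 0.012)^16 ≈ 1.21028653; balance ≈ 907.7149.
Account B growth factor: (1 + 0.01)^16 ≈ 1.17257864; balance ≈ 879.4340.
Account A is larger by 28.2809.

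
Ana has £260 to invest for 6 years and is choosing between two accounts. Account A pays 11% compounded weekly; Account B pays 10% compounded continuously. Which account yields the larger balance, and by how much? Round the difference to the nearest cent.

Account A, by £28.94

Account A growth factor: (1 + 0.11/52)^312 ≈ 1.93344407; balance ≈ 502.6955.
Account B growth factor: e^(0.1·6) = e^0.6 ≈ 1.8221188; balance ≈ 473.7509.
Account A is larger by 28.9446.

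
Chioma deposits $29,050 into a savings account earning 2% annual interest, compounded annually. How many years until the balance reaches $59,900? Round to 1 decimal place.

We need (1 + 0.02)^t = 2.062, so t = ln 2.062 / ln 1.02 ≈ 36.5435.

36.5 years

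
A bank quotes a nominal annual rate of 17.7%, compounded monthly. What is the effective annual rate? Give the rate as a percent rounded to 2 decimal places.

19.21%

One year is 12 periods at 0.01475 each: (1 + 0.01475)^12 ≈ 1.192089.
EAR = 1.192089 − 1 ≈ 19.20891%.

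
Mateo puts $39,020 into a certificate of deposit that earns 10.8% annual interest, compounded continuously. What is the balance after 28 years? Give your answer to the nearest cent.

A = P·e^(rt) = 39,020·e^(0.108·28) = 39,020·e^3.024.
e^3.024 ≈ 20.5734210001, so A ≈ 802,774.8874.

$802,774.89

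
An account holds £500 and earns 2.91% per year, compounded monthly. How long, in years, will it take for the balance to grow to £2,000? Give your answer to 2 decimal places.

(1 + 0.002425)^(12t) = 2,000/500 = 4.
12t·ln(1 + 0.002425) = ln(4); 12t = 1.3863/0.00242206 ≈ 572.3606.
t ≈ 47.6967 years.

47.70 years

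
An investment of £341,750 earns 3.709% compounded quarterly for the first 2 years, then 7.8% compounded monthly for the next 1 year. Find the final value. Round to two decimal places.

£397,687.00

After 2 years at 3.709%: 341,750 × 1.07663258609 ≈ 367,939.1863.
Then 1 years at 7.8%: 367,939.1863 × 1.08084981037 ≈ 397,686.9997.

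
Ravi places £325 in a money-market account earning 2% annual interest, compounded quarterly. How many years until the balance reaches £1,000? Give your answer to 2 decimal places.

We need (1 + 0.005)^(4t) = 3.0769, so 4t = ln 3.0769 / ln 1.005 ≈ 225.3475.
t ≈ 225.3475/4 = 56.3369 years.

56.34 years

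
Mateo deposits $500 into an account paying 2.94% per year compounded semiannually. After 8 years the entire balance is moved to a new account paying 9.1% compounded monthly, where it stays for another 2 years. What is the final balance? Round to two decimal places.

After 8 years at 2.94%: 500 × 1.26299772 ≈ 631.4989.
Then 2 years at 9.1%: 631.4989 × 1.1987908 ≈ 757.0350.

$757.04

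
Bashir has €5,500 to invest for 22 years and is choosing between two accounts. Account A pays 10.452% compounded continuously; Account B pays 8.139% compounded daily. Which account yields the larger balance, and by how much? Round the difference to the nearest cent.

Account A, by €21,872.77

Account A growth factor: e^(0.10452·22) = e^2.29944 ≈ 9.9685984763; balance ≈ 54,827.2916.
Account B growth factor: (1 + 0.08139/365)^8030 ≈ 5.9917312412; balance ≈ 32,954.5218.
Account A is larger by 21,872.7698.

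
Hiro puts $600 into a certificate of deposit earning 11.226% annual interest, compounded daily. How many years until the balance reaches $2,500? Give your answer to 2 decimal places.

12.71 years

(1 + 0.000307562)^(365t) = 2,500/600 = 4.1667.
365t·ln(1 + 0.000307562) = ln(4.1667); 365t = 1.4271/0.000307514 ≈ 4640.8121.
t ≈ 12.7146 years.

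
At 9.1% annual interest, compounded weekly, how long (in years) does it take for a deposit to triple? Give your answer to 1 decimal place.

(1 + 0.00175)^(52t) = 3.
52t = ln 3 / ln(1 + 0.00175) ≈ 1.0986/0.00174847 ≈ 628.3276.
t ≈ 12.0832.

12.1 years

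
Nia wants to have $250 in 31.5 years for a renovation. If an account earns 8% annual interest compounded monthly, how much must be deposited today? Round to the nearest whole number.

Periodic rate = 8%/12 = 0.00666667; 378 periods.
P = 250/(1 + 0.08/12)^378 ≈ 250/12.3250915 ≈ 20.2838.

$20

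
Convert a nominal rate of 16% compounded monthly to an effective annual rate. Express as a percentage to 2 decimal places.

One year is 12 periods at 0.0133333 each: (1 + 0.0133333)^12 ≈ 1.172271.
EAR = 1.172271 − 1 ≈ 17.22708%.

17.23%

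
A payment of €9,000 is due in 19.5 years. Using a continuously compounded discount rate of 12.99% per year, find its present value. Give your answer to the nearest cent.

€714.75

P = A·e^(−rt) = 9,000·e^(−2.53305).
e^(−2.53305) ≈ 0.07941643041, so P ≈ 714.7479.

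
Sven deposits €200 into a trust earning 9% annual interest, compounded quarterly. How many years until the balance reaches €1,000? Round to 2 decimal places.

(1 + 0.0225)^(4t) = 1,000/200 = 5.
4t·ln(1 + 0.0225) = ln(5); 4t = 1.6094/0.0222506 ≈ 72.3323.
t ≈ 18.0831 years.

18.08 years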